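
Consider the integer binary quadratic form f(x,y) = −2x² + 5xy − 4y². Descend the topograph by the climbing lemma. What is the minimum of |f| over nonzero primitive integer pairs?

translate: b→-1 (≡-5 mod 4), so (2,-5,4)→(2,-1,1)
flip: (2,-1,1)→(1,1,2)
reduced (well bottom): (1,1,2) with a≤c, −a<b≤a
well minimum |f| = |-1| = 1 (negative-definite)

1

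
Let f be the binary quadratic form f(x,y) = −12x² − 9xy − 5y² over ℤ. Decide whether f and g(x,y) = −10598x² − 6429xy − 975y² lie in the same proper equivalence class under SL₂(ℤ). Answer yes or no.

D₁ = -159, D₂ = -159
f is negative-definite; reduce −f:
−f: flip: (12,9,5)→(5,-9,12)
−f: translate: b→1 (≡-9 mod 10), so (5,-9,12)→(5,1,8)
−f: reduced (well bottom): (5,1,8) with a≤c, −a<b≤a
flip sign back: reduced form of f is (-5,-1,-8)
g is negative-definite; reduce −g:
−g: flip: (10598,6429,975)→(975,-6429,10598)
−g: translate: b→-579 (≡-6429 mod 1950), so (975,-6429,10598)→(975,-579,86)
−g: flip: (975,-579,86)→(86,579,975)
−g: translate: b→63 (≡579 mod 172), so (86,579,975)→(86,63,12)
−g: flip: (86,63,12)→(12,-63,86)
−g: translate: b→9 (≡-63 mod 24), so (12,-63,86)→(12,9,5)
−g: flip: (12,9,5)→(5,-9,12)
−g: translate: b→1 (≡-9 mod 10), so (5,-9,12)→(5,1,8)
−g: reduced (well bottom): (5,1,8) with a≤c, −a<b≤a
flip sign back: reduced form of g is (-5,-1,-8)
reduced forms (-5, -1, -8) vs (-5, -1, -8) ⇒ equivalent

yes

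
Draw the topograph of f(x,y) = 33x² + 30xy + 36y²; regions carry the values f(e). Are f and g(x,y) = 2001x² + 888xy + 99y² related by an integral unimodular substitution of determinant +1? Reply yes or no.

D₁ = -3852, D₂ = -3852
f: reduced (well bottom): (33,30,36) with a≤c, −a<b≤a
g: flip: (2001,888,99)→(99,-888,2001)
g: translate: b→-96 (≡-888 mod 198), so (99,-888,2001)→(99,-96,33)
g: flip: (99,-96,33)→(33,96,99)
g: translate: b→30 (≡96 mod 66), so (33,96,99)→(33,30,36)
g: reduced (well bottom): (33,30,36) with a≤c, −a<b≤a
reduced forms (33, 30, 36) vs (33, 30, 36) ⇒ equivalent

yes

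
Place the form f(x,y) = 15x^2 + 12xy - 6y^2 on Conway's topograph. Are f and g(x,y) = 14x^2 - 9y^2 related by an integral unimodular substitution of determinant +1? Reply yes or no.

D₁ = 504, D₂ = 504
river cycle of f (length 4): (-6, 12, 15), (15, 18, -3), (-3, 18, 15), (15, 12, -6)
river cycle of g (length 4): (-9, 18, 5), (5, 22, -1), (-1, 22, 5), (5, 18, -9)
cycles differ ⇒ inequivalent

no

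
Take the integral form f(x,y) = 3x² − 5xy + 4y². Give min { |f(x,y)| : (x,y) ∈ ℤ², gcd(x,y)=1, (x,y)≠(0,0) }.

translate: b→1 (≡-5 mod 6), so (3,-5,4)→(3,1,2)
flip: (3,1,2)→(2,-1,3)
reduced (well bottom): (2,-1,3) with a≤c, −a<b≤a
well minimum = a = 2

2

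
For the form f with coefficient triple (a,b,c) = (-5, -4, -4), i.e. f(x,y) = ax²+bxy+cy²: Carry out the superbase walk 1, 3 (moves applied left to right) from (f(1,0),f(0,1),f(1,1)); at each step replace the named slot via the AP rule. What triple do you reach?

start (-5,-4,-13) = (f(1,0),f(0,1),f(1,1))
replace slot 1: 2·((-4)+(-13)) − (-5) = -29 → (-29,-4,-13)
replace slot 3: 2·((-29)+(-4)) − (-13) = -53 → (-29,-4,-53)

-29,-4,-53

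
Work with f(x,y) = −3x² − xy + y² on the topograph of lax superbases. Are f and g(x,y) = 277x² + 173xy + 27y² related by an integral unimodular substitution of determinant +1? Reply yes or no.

D₁ = 13, D₂ = 13
river cycle of f (length 2): (1, 3, -1), (-1, 3, 1)
river cycle of g (length 2): (1, 3, -1), (-1, 3, 1)
cycles coincide ⇒ equivalent

yes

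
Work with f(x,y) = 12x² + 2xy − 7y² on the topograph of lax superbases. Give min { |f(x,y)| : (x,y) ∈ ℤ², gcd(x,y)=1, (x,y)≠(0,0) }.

descent: ρ → (-7,12,7)  [lands on river]
river: ρ → (7,16,-3)
river: ρ → (-3,14,12)
river: ρ → (12,10,-5)
river: ρ → (-5,10,12)
river: ρ → (12,14,-3)
river: ρ → (-3,16,7)
river: ρ → (7,12,-7)
river: ρ → (-7,16,3)
river: ρ → (3,14,-12)
river: ρ → (-12,10,5)
river: ρ → (5,10,-12)
river: ρ → (-12,14,3)
river: ρ → (3,16,-7)
closes: descent 1, river 14
min |a| on river = 3

3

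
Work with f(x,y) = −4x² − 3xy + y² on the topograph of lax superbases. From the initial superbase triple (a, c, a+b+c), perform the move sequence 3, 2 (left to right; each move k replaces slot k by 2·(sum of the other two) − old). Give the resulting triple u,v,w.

start (-4,1,-6) = (f(1,0),f(0,1),f(1,1))
replace slot 3: 2·((-4)+1) − (-6) = 0 → (-4,1,0)
replace slot 2: 2·((-4)+0) − 1 = -9 → (-4,-9,0)

-4,-9,0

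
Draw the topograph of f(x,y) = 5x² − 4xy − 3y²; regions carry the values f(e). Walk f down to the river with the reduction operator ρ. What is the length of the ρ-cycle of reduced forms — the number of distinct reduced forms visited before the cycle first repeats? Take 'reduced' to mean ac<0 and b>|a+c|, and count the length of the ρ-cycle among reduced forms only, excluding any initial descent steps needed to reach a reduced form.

D = 76, ⌊√D⌋ = 8
descent: ρ → (-3,4,5)  [lands on river]
river: ρ → (5,6,-2)
river: ρ → (-2,6,5)
river: ρ → (5,4,-3)
river: ρ → (-3,8,1)
river: ρ → (1,8,-3)
ρ-cycle length = 6 (tail of 1 descent step not counted)

6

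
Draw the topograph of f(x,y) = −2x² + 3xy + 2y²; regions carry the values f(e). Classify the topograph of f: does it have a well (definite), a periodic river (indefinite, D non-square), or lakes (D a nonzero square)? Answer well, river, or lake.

D = b²−4ac = 3² − 4·(-2)·2 = 25
D = 5² is a perfect square ⇒ form factors over ℤ ⇒ lakes

lake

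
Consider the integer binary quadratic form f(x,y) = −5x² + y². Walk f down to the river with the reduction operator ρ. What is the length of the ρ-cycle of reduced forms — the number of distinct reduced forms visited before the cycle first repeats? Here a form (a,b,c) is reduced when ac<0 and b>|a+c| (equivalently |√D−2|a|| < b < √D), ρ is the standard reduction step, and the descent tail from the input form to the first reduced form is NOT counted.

D = 20, ⌊√D⌋ = 4
descent: ρ → (1,4,-1)  [lands on river]
river: ρ → (-1,4,1)
ρ-cycle length = 2 (tail of 1 descent step not counted)

2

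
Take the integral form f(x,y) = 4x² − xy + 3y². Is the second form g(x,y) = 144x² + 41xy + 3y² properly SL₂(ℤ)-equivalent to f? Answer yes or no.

D₁ = -47, D₂ = -47
f: flip: (4,-1,3)→(3,1,4)
f: reduced (well bottom): (3,1,4) with a≤c, −a<b≤a
g: flip: (144,41,3)→(3,-41,144)
g: translate: b→1 (≡-41 mod 6), so (3,-41,144)→(3,1,4)
g: reduced (well bottom): (3,1,4) with a≤c, −a<b≤a
reduced forms (3, 1, 4) vs (3, 1, 4) ⇒ equivalent

yes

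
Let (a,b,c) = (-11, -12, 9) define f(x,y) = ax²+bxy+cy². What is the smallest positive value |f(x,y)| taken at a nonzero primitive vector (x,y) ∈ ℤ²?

descent: ρ → (9,12,-11)  [lands on river]
river: ρ → (-11,10,10)
river: ρ → (10,10,-11)
river: ρ → (-11,12,9)
river: ρ → (9,6,-14)
river: ρ → (-14,22,1)
river: ρ → (1,22,-14)
river: ρ → (-14,6,9)
closes: descent 1, river 8
min |a| on river = 1

1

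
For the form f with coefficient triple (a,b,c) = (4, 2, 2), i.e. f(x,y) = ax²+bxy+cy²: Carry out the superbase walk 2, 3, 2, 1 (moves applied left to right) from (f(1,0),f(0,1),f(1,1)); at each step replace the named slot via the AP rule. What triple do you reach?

start (4,2,8) = (f(1,0),f(0,1),f(1,1))
replace slot 2: 2·(4+8) − 2 = 22 → (4,22,8)
replace slot 3: 2·(4+22) − 8 = 44 → (4,22,44)
replace slot 2: 2·(4+44) − 22 = 74 → (4,74,44)
replace slot 1: 2·(74+44) − 4 = 232 → (232,74,44)

232,74,44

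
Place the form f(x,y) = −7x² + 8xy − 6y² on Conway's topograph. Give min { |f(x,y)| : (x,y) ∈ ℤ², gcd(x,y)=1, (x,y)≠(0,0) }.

translate: b→6 (≡-8 mod 14), so (7,-8,6)→(7,6,5)
flip: (7,6,5)→(5,-6,7)
translate: b→4 (≡-6 mod 10), so (5,-6,7)→(5,4,6)
reduced (well bottom): (5,4,6) with a≤c, −a<b≤a
well minimum |f| = |-5| = 5 (negative-definite)

5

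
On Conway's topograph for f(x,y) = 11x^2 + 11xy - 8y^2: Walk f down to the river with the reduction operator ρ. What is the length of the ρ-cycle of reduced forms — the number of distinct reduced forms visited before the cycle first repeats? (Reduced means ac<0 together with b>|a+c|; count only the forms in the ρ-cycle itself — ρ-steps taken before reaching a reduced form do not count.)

D = 473, ⌊√D⌋ = 21
river: ρ → (-8,21,1)
river: ρ → (1,21,-8)
river: ρ → (-8,11,11)
river: ρ → (11,11,-8)
ρ-cycle length = 4 (tail of 0 descent steps not counted)

4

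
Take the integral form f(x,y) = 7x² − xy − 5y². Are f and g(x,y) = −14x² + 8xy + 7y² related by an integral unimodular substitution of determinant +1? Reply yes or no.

D₁ = 141, D₂ = 456
discriminants differ ⇒ not SL₂(ℤ)-equivalent

no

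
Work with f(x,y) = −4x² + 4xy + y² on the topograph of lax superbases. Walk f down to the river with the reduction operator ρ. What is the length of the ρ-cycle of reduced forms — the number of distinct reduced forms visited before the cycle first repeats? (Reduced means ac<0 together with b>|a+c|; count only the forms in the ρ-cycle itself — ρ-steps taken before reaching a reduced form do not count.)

D = 32, ⌊√D⌋ = 5
river: ρ → (1,4,-4)
river: ρ → (-4,4,1)
ρ-cycle length = 2 (tail of 0 descent steps not counted)

2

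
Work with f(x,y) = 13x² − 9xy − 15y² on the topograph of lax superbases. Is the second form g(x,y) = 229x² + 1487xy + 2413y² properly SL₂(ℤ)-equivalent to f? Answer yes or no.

D₁ = 861, D₂ = 861
river cycle of f (length 8): (-15, 9, 13), (13, 17, -11), (-11, 27, 3), (3, 27, -11), (-11, 17, 13), (13, 9, -15), (-15, 21, 7), (7, 21, -15)
river cycle of g (length 8): (13, 17, -11), (-11, 27, 3), (3, 27, -11), (-11, 17, 13), (13, 9, -15), (-15, 21, 7), (7, 21, -15), (-15, 9, 13)
cycles coincide ⇒ equivalent

yes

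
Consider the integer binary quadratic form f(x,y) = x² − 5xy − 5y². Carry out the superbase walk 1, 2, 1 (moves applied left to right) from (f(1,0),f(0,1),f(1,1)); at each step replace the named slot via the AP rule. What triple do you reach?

start (1,-5,-9) = (f(1,0),f(0,1),f(1,1))
replace slot 1: 2·((-5)+(-9)) − 1 = -29 → (-29,-5,-9)
replace slot 2: 2·((-29)+(-9)) − (-5) = -71 → (-29,-71,-9)
replace slot 1: 2·((-71)+(-9)) − (-29) = -131 → (-131,-71,-9)

-131,-71,-9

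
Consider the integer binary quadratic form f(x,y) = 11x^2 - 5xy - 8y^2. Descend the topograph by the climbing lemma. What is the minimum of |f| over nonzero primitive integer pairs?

descent: ρ → (-8,5,11)  [lands on river]
river: ρ → (11,17,-2)
river: ρ → (-2,19,2)
river: ρ → (2,17,-11)
river: ρ → (-11,5,8)
river: ρ → (8,11,-8)
closes: descent 1, river 6
min |a| on river = 2

2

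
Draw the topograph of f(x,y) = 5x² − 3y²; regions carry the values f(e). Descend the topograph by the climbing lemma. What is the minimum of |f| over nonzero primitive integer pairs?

descent: ρ → (-3,6,2)  [lands on river]
river: ρ → (2,6,-3)
closes: descent 1, river 2
min |a| on river = 2

2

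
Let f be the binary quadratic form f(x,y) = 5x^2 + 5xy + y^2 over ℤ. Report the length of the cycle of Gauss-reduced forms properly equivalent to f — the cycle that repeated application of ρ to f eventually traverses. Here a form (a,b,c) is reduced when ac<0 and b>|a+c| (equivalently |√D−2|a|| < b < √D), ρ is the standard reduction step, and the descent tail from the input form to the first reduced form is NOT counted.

D = 5, ⌊√D⌋ = 2
descent: ρ → (1,1,-1)  [lands on river]
river: ρ → (-1,1,1)
ρ-cycle length = 2 (tail of 1 descent step not counted)

2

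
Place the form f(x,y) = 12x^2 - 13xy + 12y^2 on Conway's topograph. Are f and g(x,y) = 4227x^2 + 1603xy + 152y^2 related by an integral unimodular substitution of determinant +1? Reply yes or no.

D₁ = -407, D₂ = -407
f: translate: b→11 (≡-13 mod 24), so (12,-13,12)→(12,11,11)
f: flip: (12,11,11)→(11,-11,12)
f: translate: b→11 (≡-11 mod 22), so (11,-11,12)→(11,11,12)
f: reduced (well bottom): (11,11,12) with a≤c, −a<b≤a
g: flip: (4227,1603,152)→(152,-1603,4227)
g: translate: b→-83 (≡-1603 mod 304), so (152,-1603,4227)→(152,-83,12)
g: flip: (152,-83,12)→(12,83,152)
g: translate: b→11 (≡83 mod 24), so (12,83,152)→(12,11,11)
g: flip: (12,11,11)→(11,-11,12)
g: translate: b→11 (≡-11 mod 22), so (11,-11,12)→(11,11,12)
g: reduced (well bottom): (11,11,12) with a≤c, −a<b≤a
reduced forms (11, 11, 12) vs (11, 11, 12) ⇒ equivalent

yes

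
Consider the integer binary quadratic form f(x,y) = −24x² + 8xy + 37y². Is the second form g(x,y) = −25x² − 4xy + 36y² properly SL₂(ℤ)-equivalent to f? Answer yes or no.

D₁ = 3616, D₂ = 3616
river cycle of f (length 8): (-24, 56, 5), (5, 54, -35), (-35, 16, 24), (24, 32, -27), (-27, 22, 29), (29, 36, -20), (-20, 44, 21), (21, 40, -24)
river cycle of g (length 6): (-25, 46, 15), (15, 44, -28), (-28, 12, 31), (31, 50, -9), (-9, 58, 7), (7, 54, -25)
cycles differ ⇒ inequivalent

no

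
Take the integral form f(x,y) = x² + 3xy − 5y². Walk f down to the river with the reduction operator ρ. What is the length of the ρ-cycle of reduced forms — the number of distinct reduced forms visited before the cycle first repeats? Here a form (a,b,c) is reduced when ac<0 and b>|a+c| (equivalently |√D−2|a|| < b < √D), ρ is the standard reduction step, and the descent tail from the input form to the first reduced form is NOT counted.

D = 29, ⌊√D⌋ = 5
descent: ρ → (-5,-3,1)
descent: ρ → (1,5,-1)  [lands on river]
river: ρ → (-1,5,1)
ρ-cycle length = 2 (tail of 2 descent steps not counted)

2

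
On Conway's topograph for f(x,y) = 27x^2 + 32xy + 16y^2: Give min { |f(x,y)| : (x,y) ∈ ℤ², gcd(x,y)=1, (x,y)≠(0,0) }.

translate: b→-22 (≡32 mod 54), so (27,32,16)→(27,-22,11)
flip: (27,-22,11)→(11,22,27)
translate: b→0 (≡22 mod 22), so (11,22,27)→(11,0,16)
reduced (well bottom): (11,0,16) with a≤c, −a<b≤a
well minimum = a = 11

11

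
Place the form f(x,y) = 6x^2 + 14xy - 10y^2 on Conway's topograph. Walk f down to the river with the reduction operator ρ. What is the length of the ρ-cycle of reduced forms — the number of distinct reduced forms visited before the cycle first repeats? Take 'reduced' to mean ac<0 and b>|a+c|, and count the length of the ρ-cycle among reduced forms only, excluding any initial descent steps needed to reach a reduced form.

D = 436, ⌊√D⌋ = 20
river: ρ → (-10,6,10)
river: ρ → (10,14,-6)
river: ρ → (-6,10,14)
river: ρ → (14,18,-2)
river: ρ → (-2,18,14)
river: ρ → (14,10,-6)
river: ρ → (-6,14,10)
river: ρ → (10,6,-10)
river: ρ → (-10,14,6)
river: ρ → (6,10,-14)
river: ρ → (-14,18,2)
river: ρ → (2,18,-14)
river: ρ → (-14,10,6)
river: ρ → (6,14,-10)
ρ-cycle length = 14 (tail of 0 descent steps not counted)

14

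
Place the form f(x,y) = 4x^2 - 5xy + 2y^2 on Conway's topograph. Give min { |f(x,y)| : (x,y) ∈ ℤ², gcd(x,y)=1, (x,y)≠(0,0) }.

translate: b→3 (≡-5 mod 8), so (4,-5,2)→(4,3,1)
flip: (4,3,1)→(1,-3,4)
translate: b→1 (≡-3 mod 2), so (1,-3,4)→(1,1,2)
reduced (well bottom): (1,1,2) with a≤c, −a<b≤a
well minimum = a = 1

1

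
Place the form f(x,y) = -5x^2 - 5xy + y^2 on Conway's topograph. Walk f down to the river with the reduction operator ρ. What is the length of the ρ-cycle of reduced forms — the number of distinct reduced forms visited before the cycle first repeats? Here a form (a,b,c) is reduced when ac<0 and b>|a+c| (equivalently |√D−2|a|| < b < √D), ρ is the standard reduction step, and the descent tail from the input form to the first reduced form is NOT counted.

D = 45, ⌊√D⌋ = 6
descent: ρ → (1,5,-5)  [lands on river]
river: ρ → (-5,5,1)
ρ-cycle length = 2 (tail of 1 descent step not counted)

2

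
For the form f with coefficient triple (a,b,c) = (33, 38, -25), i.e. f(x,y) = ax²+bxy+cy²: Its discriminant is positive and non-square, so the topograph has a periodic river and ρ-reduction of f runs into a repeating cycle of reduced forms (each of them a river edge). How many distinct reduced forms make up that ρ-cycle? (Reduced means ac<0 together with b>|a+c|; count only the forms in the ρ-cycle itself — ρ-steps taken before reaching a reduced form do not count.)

D = 4744, ⌊√D⌋ = 68
river: ρ → (-25,62,9)
river: ρ → (9,64,-18)
river: ρ → (-18,44,39)
river: ρ → (39,34,-23)
river: ρ → (-23,58,15)
river: ρ → (15,62,-15)
river: ρ → (-15,58,23)
river: ρ → (23,34,-39)
river: ρ → (-39,44,18)
river: ρ → (18,64,-9)
river: ρ → (-9,62,25)
river: ρ → (25,38,-33)
river: ρ → (-33,28,30)
river: ρ → (30,32,-31)
river: ρ → (-31,30,31)
river: ρ → (31,32,-30)
river: ρ → (-30,28,33)
river: ρ → (33,38,-25)
ρ-cycle length = 18 (tail of 0 descent steps not counted)

18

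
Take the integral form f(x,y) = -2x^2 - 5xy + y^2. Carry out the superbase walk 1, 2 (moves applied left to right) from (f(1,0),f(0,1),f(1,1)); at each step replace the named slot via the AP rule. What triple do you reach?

start (-2,1,-6) = (f(1,0),f(0,1),f(1,1))
replace slot 1: 2·(1+(-6)) − (-2) = -8 → (-8,1,-6)
replace slot 2: 2·((-8)+(-6)) − 1 = -29 → (-8,-29,-6)

-8,-29,-6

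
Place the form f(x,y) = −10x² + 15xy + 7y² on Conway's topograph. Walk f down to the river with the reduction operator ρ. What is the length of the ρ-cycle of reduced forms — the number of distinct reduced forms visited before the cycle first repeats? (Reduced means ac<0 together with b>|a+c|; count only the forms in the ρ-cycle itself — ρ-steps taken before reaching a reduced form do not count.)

D = 505, ⌊√D⌋ = 22
river: ρ → (7,13,-12)
river: ρ → (-12,11,8)
river: ρ → (8,21,-2)
river: ρ → (-2,19,18)
river: ρ → (18,17,-3)
river: ρ → (-3,19,12)
river: ρ → (12,5,-10)
river: ρ → (-10,15,7)
ρ-cycle length = 8 (tail of 0 descent steps not counted)

8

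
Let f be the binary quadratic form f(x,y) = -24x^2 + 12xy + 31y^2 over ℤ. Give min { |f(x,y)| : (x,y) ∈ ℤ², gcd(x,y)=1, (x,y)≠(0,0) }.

river: ρ → (31,50,-5)
river: ρ → (-5,50,31)
river: ρ → (31,12,-24)
river: ρ → (-24,36,19)
river: ρ → (19,40,-20)
river: ρ → (-20,40,19)
river: ρ → (19,36,-24)
river: ρ → (-24,12,31)
closes: descent 0, river 8
min |a| on river = 5

5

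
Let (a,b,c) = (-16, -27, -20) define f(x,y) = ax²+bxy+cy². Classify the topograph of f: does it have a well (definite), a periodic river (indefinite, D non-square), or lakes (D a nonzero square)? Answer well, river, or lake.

D = b²−4ac = (-27)² − 4·(-16)·(-20) = -551
D < 0 ⇒ definite ⇒ every region one sign ⇒ single well

well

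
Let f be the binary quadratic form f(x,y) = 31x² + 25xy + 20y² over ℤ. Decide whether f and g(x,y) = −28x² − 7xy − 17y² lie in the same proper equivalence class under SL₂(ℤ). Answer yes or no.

D₁ = -1855, D₂ = -1855
f: flip: (31,25,20)→(20,-25,31)
f: translate: b→15 (≡-25 mod 40), so (20,-25,31)→(20,15,26)
f: reduced (well bottom): (20,15,26) with a≤c, −a<b≤a
g is negative-definite; reduce −g:
−g: flip: (28,7,17)→(17,-7,28)
−g: reduced (well bottom): (17,-7,28) with a≤c, −a<b≤a
flip sign back: reduced form of g is (-17,7,-28)
reduced forms (20, 15, 26) vs (-17, 7, -28) ⇒ inequivalent

no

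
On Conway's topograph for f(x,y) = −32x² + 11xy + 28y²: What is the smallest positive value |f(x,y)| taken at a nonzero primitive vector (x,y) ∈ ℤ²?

river: ρ → (28,45,-15)
river: ρ → (-15,45,28)
river: ρ → (28,11,-32)
river: ρ → (-32,53,7)
river: ρ → (7,59,-8)
river: ρ → (-8,53,28)
river: ρ → (28,59,-2)
river: ρ → (-2,57,57)
river: ρ → (57,57,-2)
river: ρ → (-2,59,28)
river: ρ → (28,53,-8)
river: ρ → (-8,59,7)
river: ρ → (7,53,-32)
river: ρ → (-32,11,28)
closes: descent 0, river 14
min |a| on river = 2

2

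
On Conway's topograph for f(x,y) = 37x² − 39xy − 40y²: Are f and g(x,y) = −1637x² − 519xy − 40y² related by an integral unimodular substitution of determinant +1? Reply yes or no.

D₁ = 7441, D₂ = 7441
river cycle of f (length 48): (-40, 39, 37), (37, 35, -42), (-42, 49, 30), (30, 71, -20), (-20, 49, 63), (63, 77, -6), (-6, 79, 50), (50, 21, -35), (-35, 49, 36), (36, 23, -48), … (38 more)
river cycle of g (length 48): (-40, 39, 37), (37, 35, -42), (-42, 49, 30), (30, 71, -20), (-20, 49, 63), (63, 77, -6), (-6, 79, 50), (50, 21, -35), (-35, 49, 36), (36, 23, -48), … (38 more)
cycles coincide ⇒ equivalent

yes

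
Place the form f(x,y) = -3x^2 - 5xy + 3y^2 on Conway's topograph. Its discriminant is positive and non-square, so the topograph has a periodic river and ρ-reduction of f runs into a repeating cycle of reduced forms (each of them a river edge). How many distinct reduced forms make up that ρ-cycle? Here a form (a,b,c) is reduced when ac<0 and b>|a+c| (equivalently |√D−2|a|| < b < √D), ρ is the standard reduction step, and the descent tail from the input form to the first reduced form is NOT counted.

D = 61, ⌊√D⌋ = 7
descent: ρ → (3,5,-3)  [lands on river]
river: ρ → (-3,7,1)
river: ρ → (1,7,-3)
river: ρ → (-3,5,3)
river: ρ → (3,7,-1)
river: ρ → (-1,7,3)
ρ-cycle length = 6 (tail of 1 descent step not counted)

6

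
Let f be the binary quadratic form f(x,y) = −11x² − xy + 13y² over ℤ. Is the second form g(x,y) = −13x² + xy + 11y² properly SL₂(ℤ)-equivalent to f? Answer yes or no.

D₁ = 573, D₂ = 573
river cycle of f (length 4): (-11, 21, 3), (3, 21, -11), (-11, 23, 1), (1, 23, -11)
river cycle of g (length 4): (11, 21, -3), (-3, 21, 11), (11, 23, -1), (-1, 23, 11)
cycles differ ⇒ inequivalent

no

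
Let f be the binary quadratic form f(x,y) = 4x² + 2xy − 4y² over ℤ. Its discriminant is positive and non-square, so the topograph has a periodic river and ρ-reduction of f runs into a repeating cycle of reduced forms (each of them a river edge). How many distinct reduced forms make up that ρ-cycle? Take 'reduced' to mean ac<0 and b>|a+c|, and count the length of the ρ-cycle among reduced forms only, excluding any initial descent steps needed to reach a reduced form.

D = 68, ⌊√D⌋ = 8
river: ρ → (-4,6,2)
river: ρ → (2,6,-4)
river: ρ → (-4,2,4)
river: ρ → (4,6,-2)
river: ρ → (-2,6,4)
river: ρ → (4,2,-4)
ρ-cycle length = 6 (tail of 0 descent steps not counted)

6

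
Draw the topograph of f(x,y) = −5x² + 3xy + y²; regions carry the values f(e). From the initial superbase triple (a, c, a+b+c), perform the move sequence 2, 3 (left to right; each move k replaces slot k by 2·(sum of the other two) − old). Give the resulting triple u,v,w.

start (-5,1,-1) = (f(1,0),f(0,1),f(1,1))
replace slot 2: 2·((-5)+(-1)) − 1 = -13 → (-5,-13,-1)
replace slot 3: 2·((-5)+(-13)) − (-1) = -35 → (-5,-13,-35)

-5,-13,-35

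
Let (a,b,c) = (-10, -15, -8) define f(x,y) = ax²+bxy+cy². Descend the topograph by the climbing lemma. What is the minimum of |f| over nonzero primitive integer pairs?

translate: b→-5 (≡15 mod 20), so (10,15,8)→(10,-5,3)
flip: (10,-5,3)→(3,5,10)
translate: b→-1 (≡5 mod 6), so (3,5,10)→(3,-1,8)
reduced (well bottom): (3,-1,8) with a≤c, −a<b≤a
well minimum |f| = |-3| = 3 (negative-definite)

3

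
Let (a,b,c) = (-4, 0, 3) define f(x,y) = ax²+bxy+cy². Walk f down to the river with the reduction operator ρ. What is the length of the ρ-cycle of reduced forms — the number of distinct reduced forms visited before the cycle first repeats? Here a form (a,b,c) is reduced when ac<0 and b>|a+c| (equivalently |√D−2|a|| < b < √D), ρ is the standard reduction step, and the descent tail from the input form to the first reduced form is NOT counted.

D = 48, ⌊√D⌋ = 6
descent: ρ → (3,6,-1)  [lands on river]
river: ρ → (-1,6,3)
ρ-cycle length = 2 (tail of 1 descent step not counted)

2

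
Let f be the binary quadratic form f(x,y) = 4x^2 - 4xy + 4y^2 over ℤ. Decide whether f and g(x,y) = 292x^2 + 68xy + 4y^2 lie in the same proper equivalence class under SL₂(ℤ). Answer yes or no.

D₁ = -48, D₂ = -48
f: translate: b→4 (≡-4 mod 8), so (4,-4,4)→(4,4,4)
f: reduced (well bottom): (4,4,4) with a≤c, −a<b≤a
g: flip: (292,68,4)→(4,-68,292)
g: translate: b→4 (≡-68 mod 8), so (4,-68,292)→(4,4,4)
g: reduced (well bottom): (4,4,4) with a≤c, −a<b≤a
reduced forms (4, 4, 4) vs (4, 4, 4) ⇒ equivalent

yes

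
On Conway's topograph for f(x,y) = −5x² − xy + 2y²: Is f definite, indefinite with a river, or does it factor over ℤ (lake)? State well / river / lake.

D = b²−4ac = (-1)² − 4·(-5)·2 = 41
D > 0 non-square ⇒ indefinite ⇒ periodic river

river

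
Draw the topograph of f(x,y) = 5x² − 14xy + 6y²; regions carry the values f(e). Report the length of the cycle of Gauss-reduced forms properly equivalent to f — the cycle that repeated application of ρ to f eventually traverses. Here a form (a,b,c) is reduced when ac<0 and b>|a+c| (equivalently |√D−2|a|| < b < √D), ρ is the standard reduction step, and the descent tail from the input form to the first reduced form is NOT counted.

D = 76, ⌊√D⌋ = 8
descent: ρ → (6,2,-3)
descent: ρ → (-3,4,5)  [lands on river]
river: ρ → (5,6,-2)
river: ρ → (-2,6,5)
river: ρ → (5,4,-3)
river: ρ → (-3,8,1)
river: ρ → (1,8,-3)
ρ-cycle length = 6 (tail of 2 descent steps not counted)

6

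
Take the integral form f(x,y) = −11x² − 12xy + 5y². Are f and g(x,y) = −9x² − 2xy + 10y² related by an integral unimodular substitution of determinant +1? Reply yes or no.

D₁ = 364, D₂ = 364
river cycle of f (length 8): (5, 12, -11), (-11, 10, 6), (6, 14, -7), (-7, 14, 6), (6, 10, -11), (-11, 12, 5), (5, 18, -2), (-2, 18, 5)
river cycle of g (length 8): (10, 2, -9), (-9, 16, 3), (3, 14, -14), (-14, 14, 3), (3, 16, -9), (-9, 2, 10), (10, 18, -1), (-1, 18, 10)
cycles differ ⇒ inequivalent

no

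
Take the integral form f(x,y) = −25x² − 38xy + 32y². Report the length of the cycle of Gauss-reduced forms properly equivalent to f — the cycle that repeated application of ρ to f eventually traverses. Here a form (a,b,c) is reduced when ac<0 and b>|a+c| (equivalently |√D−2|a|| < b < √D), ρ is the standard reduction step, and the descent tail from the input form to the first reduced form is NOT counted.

D = 4644, ⌊√D⌋ = 68
descent: ρ → (32,38,-25)  [lands on river]
river: ρ → (-25,62,8)
river: ρ → (8,66,-9)
river: ρ → (-9,60,29)
river: ρ → (29,56,-13)
river: ρ → (-13,48,45)
river: ρ → (45,42,-16)
river: ρ → (-16,54,27)
river: ρ → (27,54,-16)
river: ρ → (-16,42,45)
river: ρ → (45,48,-13)
river: ρ → (-13,56,29)
river: ρ → (29,60,-9)
river: ρ → (-9,66,8)
river: ρ → (8,62,-25)
river: ρ → (-25,38,32)
river: ρ → (32,26,-31)
river: ρ → (-31,36,27)
river: ρ → (27,18,-40)
river: ρ → (-40,62,5)
river: ρ → (5,68,-1)
river: ρ → (-1,68,5)
river: ρ → (5,62,-40)
river: ρ → (-40,18,27)
river: ρ → (27,36,-31)
river: ρ → (-31,26,32)
ρ-cycle length = 26 (tail of 1 descent step not counted)

26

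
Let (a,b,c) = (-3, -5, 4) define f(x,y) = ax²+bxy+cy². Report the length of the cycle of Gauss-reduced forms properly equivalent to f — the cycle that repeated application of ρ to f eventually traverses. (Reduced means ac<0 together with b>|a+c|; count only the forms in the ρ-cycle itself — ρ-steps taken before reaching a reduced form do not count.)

D = 73, ⌊√D⌋ = 8
descent: ρ → (4,5,-3)  [lands on river]
river: ρ → (-3,7,2)
river: ρ → (2,5,-6)
river: ρ → (-6,7,1)
river: ρ → (1,7,-6)
river: ρ → (-6,5,2)
river: ρ → (2,7,-3)
river: ρ → (-3,5,4)
river: ρ → (4,3,-4)
river: ρ → (-4,5,3)
river: ρ → (3,7,-2)
river: ρ → (-2,5,6)
river: ρ → (6,7,-1)
river: ρ → (-1,7,6)
river: ρ → (6,5,-2)
river: ρ → (-2,7,3)
river: ρ → (3,5,-4)
river: ρ → (-4,3,4)
ρ-cycle length = 18 (tail of 1 descent step not counted)

18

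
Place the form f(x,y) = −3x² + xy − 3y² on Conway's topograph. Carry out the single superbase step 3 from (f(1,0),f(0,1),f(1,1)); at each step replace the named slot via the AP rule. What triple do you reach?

start (-3,-3,-5) = (f(1,0),f(0,1),f(1,1))
replace slot 3: 2·((-3)+(-3)) − (-5) = -7 → (-3,-3,-7)

-3,-3,-7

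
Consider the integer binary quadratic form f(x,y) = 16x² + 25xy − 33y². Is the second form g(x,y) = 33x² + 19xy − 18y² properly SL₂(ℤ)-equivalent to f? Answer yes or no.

D₁ = 2737, D₂ = 2737
river cycle of f (length 30): (-33, 41, 8), (8, 39, -38), (-38, 37, 9), (9, 35, -42), (-42, 49, 2), (2, 51, -17), (-17, 51, 2), (2, 49, -42), (-42, 35, 9), (9, 37, -38), … (20 more)
river cycle of g (length 30): (-18, 17, 34), (34, 51, -1), (-1, 51, 34), (34, 17, -18), (-18, 19, 33), (33, 47, -4), (-4, 49, 21), (21, 35, -18), (-18, 37, 19), (19, 39, -16), … (20 more)
cycles differ ⇒ inequivalent

no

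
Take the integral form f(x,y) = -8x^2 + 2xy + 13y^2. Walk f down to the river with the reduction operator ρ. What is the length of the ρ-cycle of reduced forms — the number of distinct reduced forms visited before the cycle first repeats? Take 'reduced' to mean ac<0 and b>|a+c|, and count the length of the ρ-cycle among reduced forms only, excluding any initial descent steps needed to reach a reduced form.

D = 420, ⌊√D⌋ = 20
descent: ρ → (13,-2,-8)
descent: ρ → (-8,18,3)  [lands on river]
river: ρ → (3,18,-8)
river: ρ → (-8,14,7)
river: ρ → (7,14,-8)
ρ-cycle length = 4 (tail of 2 descent steps not counted)

4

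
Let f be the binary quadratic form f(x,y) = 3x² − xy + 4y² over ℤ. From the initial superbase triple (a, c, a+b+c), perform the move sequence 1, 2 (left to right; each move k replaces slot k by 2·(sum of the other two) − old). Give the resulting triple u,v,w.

start (3,4,6) = (f(1,0),f(0,1),f(1,1))
replace slot 1: 2·(4+6) − 3 = 17 → (17,4,6)
replace slot 2: 2·(17+6) − 4 = 42 → (17,42,6)

17,42,6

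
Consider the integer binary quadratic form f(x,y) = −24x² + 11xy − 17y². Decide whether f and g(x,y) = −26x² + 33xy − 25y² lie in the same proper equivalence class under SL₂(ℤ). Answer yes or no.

D₁ = -1511, D₂ = -1511
f is negative-definite; reduce −f:
−f: flip: (24,-11,17)→(17,11,24)
−f: reduced (well bottom): (17,11,24) with a≤c, −a<b≤a
flip sign back: reduced form of f is (-17,-11,-24)
g is negative-definite; reduce −g:
−g: translate: b→19 (≡-33 mod 52), so (26,-33,25)→(26,19,18)
−g: flip: (26,19,18)→(18,-19,26)
−g: translate: b→17 (≡-19 mod 36), so (18,-19,26)→(18,17,25)
−g: reduced (well bottom): (18,17,25) with a≤c, −a<b≤a
flip sign back: reduced form of g is (-18,-17,-25)
reduced forms (-17, -11, -24) vs (-18, -17, -25) ⇒ inequivalent

no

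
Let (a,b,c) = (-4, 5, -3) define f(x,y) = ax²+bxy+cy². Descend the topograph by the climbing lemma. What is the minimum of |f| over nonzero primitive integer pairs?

translate: b→3 (≡-5 mod 8), so (4,-5,3)→(4,3,2)
flip: (4,3,2)→(2,-3,4)
translate: b→1 (≡-3 mod 4), so (2,-3,4)→(2,1,3)
reduced (well bottom): (2,1,3) with a≤c, −a<b≤a
well minimum |f| = |-2| = 2 (negative-definite)

2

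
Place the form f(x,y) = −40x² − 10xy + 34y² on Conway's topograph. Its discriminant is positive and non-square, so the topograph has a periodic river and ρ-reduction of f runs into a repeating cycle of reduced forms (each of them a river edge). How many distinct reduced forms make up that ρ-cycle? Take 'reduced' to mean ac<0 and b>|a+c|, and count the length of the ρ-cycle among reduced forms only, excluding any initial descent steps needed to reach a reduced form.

D = 5540, ⌊√D⌋ = 74
descent: ρ → (34,10,-40)  [lands on river]
river: ρ → (-40,70,4)
river: ρ → (4,74,-4)
river: ρ → (-4,70,40)
river: ρ → (40,10,-34)
river: ρ → (-34,58,16)
river: ρ → (16,70,-10)
river: ρ → (-10,70,16)
river: ρ → (16,58,-34)
river: ρ → (-34,10,40)
river: ρ → (40,70,-4)
river: ρ → (-4,74,4)
river: ρ → (4,70,-40)
river: ρ → (-40,10,34)
river: ρ → (34,58,-16)
river: ρ → (-16,70,10)
river: ρ → (10,70,-16)
river: ρ → (-16,58,34)
ρ-cycle length = 18 (tail of 1 descent step not counted)

18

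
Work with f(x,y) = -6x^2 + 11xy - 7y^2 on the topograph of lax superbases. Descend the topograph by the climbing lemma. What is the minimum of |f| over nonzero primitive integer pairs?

translate: b→1 (≡-11 mod 12), so (6,-11,7)→(6,1,2)
flip: (6,1,2)→(2,-1,6)
reduced (well bottom): (2,-1,6) with a≤c, −a<b≤a
well minimum |f| = |-2| = 2 (negative-definite)

2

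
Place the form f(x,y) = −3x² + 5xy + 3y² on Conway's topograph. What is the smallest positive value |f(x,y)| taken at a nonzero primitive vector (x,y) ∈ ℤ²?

river: ρ → (3,7,-1)
river: ρ → (-1,7,3)
river: ρ → (3,5,-3)
river: ρ → (-3,7,1)
river: ρ → (1,7,-3)
river: ρ → (-3,5,3)
closes: descent 0, river 6
min |a| on river = 1

1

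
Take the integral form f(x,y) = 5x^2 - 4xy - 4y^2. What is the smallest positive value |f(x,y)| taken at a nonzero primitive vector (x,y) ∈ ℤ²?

descent: ρ → (-4,4,5)  [lands on river]
river: ρ → (5,6,-3)
river: ρ → (-3,6,5)
river: ρ → (5,4,-4)
closes: descent 1, river 4
min |a| on river = 3

3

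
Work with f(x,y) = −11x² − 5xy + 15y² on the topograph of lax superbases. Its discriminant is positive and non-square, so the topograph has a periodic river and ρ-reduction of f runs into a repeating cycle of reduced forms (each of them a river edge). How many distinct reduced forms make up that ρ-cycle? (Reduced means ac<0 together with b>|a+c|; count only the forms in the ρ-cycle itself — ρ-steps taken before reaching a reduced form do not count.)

D = 685, ⌊√D⌋ = 26
descent: ρ → (15,5,-11)  [lands on river]
river: ρ → (-11,17,9)
river: ρ → (9,19,-9)
river: ρ → (-9,17,11)
river: ρ → (11,5,-15)
river: ρ → (-15,25,1)
river: ρ → (1,25,-15)
river: ρ → (-15,5,11)
river: ρ → (11,17,-9)
river: ρ → (-9,19,9)
river: ρ → (9,17,-11)
river: ρ → (-11,5,15)
river: ρ → (15,25,-1)
river: ρ → (-1,25,15)
ρ-cycle length = 14 (tail of 1 descent step not counted)

14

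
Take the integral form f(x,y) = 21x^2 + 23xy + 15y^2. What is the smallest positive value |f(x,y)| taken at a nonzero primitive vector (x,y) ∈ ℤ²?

translate: b→-19 (≡23 mod 42), so (21,23,15)→(21,-19,13)
flip: (21,-19,13)→(13,19,21)
translate: b→-7 (≡19 mod 26), so (13,19,21)→(13,-7,15)
reduced (well bottom): (13,-7,15) with a≤c, −a<b≤a
well minimum = a = 13

13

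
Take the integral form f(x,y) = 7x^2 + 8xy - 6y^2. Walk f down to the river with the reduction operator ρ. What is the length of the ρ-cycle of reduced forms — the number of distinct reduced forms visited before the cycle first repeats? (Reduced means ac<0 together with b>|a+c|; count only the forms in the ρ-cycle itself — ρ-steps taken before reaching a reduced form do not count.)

D = 232, ⌊√D⌋ = 15
river: ρ → (-6,4,9)
river: ρ → (9,14,-1)
river: ρ → (-1,14,9)
river: ρ → (9,4,-6)
river: ρ → (-6,8,7)
river: ρ → (7,6,-7)
river: ρ → (-7,8,6)
river: ρ → (6,4,-9)
river: ρ → (-9,14,1)
river: ρ → (1,14,-9)
river: ρ → (-9,4,6)
river: ρ → (6,8,-7)
river: ρ → (-7,6,7)
river: ρ → (7,8,-6)
ρ-cycle length = 14 (tail of 0 descent steps not counted)

14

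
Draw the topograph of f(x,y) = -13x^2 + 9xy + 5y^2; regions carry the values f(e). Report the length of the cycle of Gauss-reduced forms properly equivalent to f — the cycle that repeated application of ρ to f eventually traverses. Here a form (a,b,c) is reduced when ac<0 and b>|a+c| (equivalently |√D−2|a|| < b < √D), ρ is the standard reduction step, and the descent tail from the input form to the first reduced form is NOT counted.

D = 341, ⌊√D⌋ = 18
river: ρ → (5,11,-11)
river: ρ → (-11,11,5)
river: ρ → (5,9,-13)
river: ρ → (-13,17,1)
river: ρ → (1,17,-13)
river: ρ → (-13,9,5)
ρ-cycle length = 6 (tail of 0 descent steps not counted)

6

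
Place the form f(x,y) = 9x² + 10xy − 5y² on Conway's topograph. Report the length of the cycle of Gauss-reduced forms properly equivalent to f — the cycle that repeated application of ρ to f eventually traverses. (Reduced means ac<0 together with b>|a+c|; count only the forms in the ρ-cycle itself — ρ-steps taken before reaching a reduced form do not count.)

D = 280, ⌊√D⌋ = 16
river: ρ → (-5,10,9)
river: ρ → (9,8,-6)
river: ρ → (-6,16,1)
river: ρ → (1,16,-6)
river: ρ → (-6,8,9)
river: ρ → (9,10,-5)
ρ-cycle length = 6 (tail of 0 descent steps not counted)

6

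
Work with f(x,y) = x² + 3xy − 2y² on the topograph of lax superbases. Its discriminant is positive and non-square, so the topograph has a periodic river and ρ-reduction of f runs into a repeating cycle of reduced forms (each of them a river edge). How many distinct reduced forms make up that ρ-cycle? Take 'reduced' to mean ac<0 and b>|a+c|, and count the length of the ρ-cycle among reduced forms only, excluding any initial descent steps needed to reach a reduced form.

D = 17, ⌊√D⌋ = 4
river: ρ → (-2,1,2)
river: ρ → (2,3,-1)
river: ρ → (-1,3,2)
river: ρ → (2,1,-2)
river: ρ → (-2,3,1)
river: ρ → (1,3,-2)
ρ-cycle length = 6 (tail of 0 descent steps not counted)

6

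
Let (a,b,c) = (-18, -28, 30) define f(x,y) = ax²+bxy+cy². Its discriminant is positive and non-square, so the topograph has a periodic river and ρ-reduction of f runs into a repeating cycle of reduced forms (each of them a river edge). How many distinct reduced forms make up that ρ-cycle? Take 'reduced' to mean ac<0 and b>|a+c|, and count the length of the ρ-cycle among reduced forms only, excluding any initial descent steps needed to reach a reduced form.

D = 2944, ⌊√D⌋ = 54
descent: ρ → (30,28,-18)  [lands on river]
river: ρ → (-18,44,14)
river: ρ → (14,40,-24)
river: ρ → (-24,8,30)
river: ρ → (30,52,-2)
river: ρ → (-2,52,30)
river: ρ → (30,8,-24)
river: ρ → (-24,40,14)
river: ρ → (14,44,-18)
river: ρ → (-18,28,30)
river: ρ → (30,32,-16)
river: ρ → (-16,32,30)
ρ-cycle length = 12 (tail of 1 descent step not counted)

12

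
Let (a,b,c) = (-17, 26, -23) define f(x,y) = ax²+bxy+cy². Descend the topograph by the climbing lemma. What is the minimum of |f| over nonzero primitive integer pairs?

translate: b→8 (≡-26 mod 34), so (17,-26,23)→(17,8,14)
flip: (17,8,14)→(14,-8,17)
reduced (well bottom): (14,-8,17) with a≤c, −a<b≤a
well minimum |f| = |-14| = 14 (negative-definite)

14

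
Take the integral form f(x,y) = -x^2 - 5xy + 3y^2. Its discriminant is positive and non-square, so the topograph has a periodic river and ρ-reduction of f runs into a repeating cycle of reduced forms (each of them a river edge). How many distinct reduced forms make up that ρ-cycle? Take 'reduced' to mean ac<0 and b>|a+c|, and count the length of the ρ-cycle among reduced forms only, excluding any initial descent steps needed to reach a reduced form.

D = 37, ⌊√D⌋ = 6
descent: ρ → (3,5,-1)  [lands on river]
river: ρ → (-1,5,3)
river: ρ → (3,1,-3)
river: ρ → (-3,5,1)
river: ρ → (1,5,-3)
river: ρ → (-3,1,3)
ρ-cycle length = 6 (tail of 1 descent step not counted)

6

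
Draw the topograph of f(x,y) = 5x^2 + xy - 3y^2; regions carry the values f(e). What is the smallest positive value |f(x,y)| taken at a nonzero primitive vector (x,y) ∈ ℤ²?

descent: ρ → (-3,5,3)  [lands on river]
river: ρ → (3,7,-1)
river: ρ → (-1,7,3)
river: ρ → (3,5,-3)
river: ρ → (-3,7,1)
river: ρ → (1,7,-3)
closes: descent 1, river 6
min |a| on river = 1

1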